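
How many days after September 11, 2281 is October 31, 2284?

1146

September 11, 2281 → September 11, 2282: 365 days.
September 11, 2282 → September 11, 2283: 365 days.
September 11, 2283 → September 11, 2284: 366 days (2284 is a leap year).
September 2284: 30 − 11 = 19 days remain.
October 1–31, 2284: 31 days.
Residual: 50 days.
Total: 1146 days.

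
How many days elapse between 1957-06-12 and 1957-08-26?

June 1957: 30 − 12 = 18 days remain.
Then July (31): 31 days.
August 1–26, 1957: 26 days.
Total: 18 + 31 + 26 = 75 days.

75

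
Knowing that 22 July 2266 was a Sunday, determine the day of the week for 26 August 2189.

Wednesday

Count forward from the earlier date (August 26, 2189) to the later (July 22, 2266):
From August 26, 2189 to August 26, 2265: 76 years, of which 18 contain a Feb 29 — 58×365 + 18×366 = 27758 days.
(2200 is not a leap year (divisible by 100 but not 400).)
August 2265: 31 − 26 = 5 days remain.
Then 10 full months totalling 303 days.
July 1–22, 2266: 22 days.
Residual: 330 days.
Total: 28088 days.
28088 mod 7 = 4, so 4 days before Sunday is Wednesday.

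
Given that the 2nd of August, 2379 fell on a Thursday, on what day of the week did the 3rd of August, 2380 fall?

Sunday

Day-of-year of August 2, 2379: 214.
Day-of-year of August 3, 2380: 216.
2379 has 365 days, so 365 − 214 = 151 days remain in 2379.
Total: 151 + 216 = 367 days.
367 mod 7 = 3, so 3 days after Thursday is Sunday.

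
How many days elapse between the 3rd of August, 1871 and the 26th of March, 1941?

Day-of-year of August 3, 1871: 215.
Day-of-year of March 26, 1941: 85.
1871 has 365 days, so 365 − 215 = 150 days remain in 1871.
Full years 1872–1940: 52 common + 17 leap = 52×365 + 17×366 = 25202 days.
Total: 150 + 25202 + 85 = 25437 days.

25437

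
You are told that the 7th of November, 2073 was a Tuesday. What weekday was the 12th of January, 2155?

Day-of-year of November 7, 2073: 311.
Day-of-year of January 12, 2155: 12.
2073 has 365 days, so 365 − 311 = 54 days remain in 2073.
Full years 2074–2154: 62 common + 19 leap = 62×365 + 19×366 = 29584 days.
Total: 54 + 29584 + 12 = 29650 days.
29650 mod 7 = 5, so 5 days after Tuesday is Sunday.

Sunday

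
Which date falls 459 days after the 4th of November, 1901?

the 6th of February, 1903

Count 459 days after November 4, 1901:
November 4, 1901 → November 4, 1902: 365 days.
November 1902: 30 − 4 = 26 days remain.
Then December (31), January (31): 31 + 31 = 62 days.
February 1–6, 1903: 6 days (1903 is not a leap year).
Residual: 94 days.
Total: 459 days.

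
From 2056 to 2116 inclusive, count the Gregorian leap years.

15

Years divisible by 4: 2056, 2060, …, 2116 — 16 in all.
Of these, 2100 is divisible by 100 but not 400, so not leap.
Leap years: 16 − 1 = 15.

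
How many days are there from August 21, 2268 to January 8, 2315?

Day-of-year of August 21, 2268: 234.
Day-of-year of January 8, 2315: 8.
2268 has 366 days, so 366 − 234 = 132 days remain in 2268.
Full years 2269–2314: 36 common + 10 leap = 36×365 + 10×366 = 16800 days.
Total: 132 + 16800 + 8 = 16940 days.

16940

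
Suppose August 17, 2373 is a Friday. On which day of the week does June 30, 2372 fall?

Friday

Count forward from the earlier date (June 30, 2372) to the later (August 17, 2373):
June 30, 2372 → June 30, 2373: 365 days.
June 2373: 30 − 30 = 0 days remain.
Then July (31): 31 days.
August 1–17, 2373: 17 days.
Residual: 48 days.
Total: 413 days.
413 is a multiple of 7, so June 30, 2372 falls on the same weekday: Friday.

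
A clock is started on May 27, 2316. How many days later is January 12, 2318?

May 27, 2316 → May 27, 2317: 365 days.
May 2317: 31 − 27 = 4 days remain.
Then June (30), July (31), August (31), September (30), October (31), November (30), December (31): 30 + 31 + 31 + 30 + 31 + 30 + 31 = 214 days.
January 1–12, 2318: 12 days.
Residual: 230 days.
Total: 595 days.

595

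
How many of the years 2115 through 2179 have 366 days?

16

Years divisible by 4: 2116, 2120, …, 2176 — 16 in all.
No century exceptions apply. Count: 16.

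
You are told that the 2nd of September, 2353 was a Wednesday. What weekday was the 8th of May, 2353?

Count forward from the earlier date (May 8, 2353) to the later (September 2, 2353):
May 2353: 31 − 8 = 23 days remain.
Then June (30), July (31), August (31): 30 + 31 + 31 = 92 days.
September 1–2, 2353: 2 days.
Total: 23 + 92 + 2 = 117 days.
117 mod 7 = 5, so 5 days before Wednesday is Friday.

Friday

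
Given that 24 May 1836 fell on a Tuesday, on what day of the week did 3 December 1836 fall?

May 1836: 31 − 24 = 7 days remain.
Then June (30), July (31), August (31), September (30), October (31), November (30): 30 + 31 + 31 + 30 + 31 + 30 = 183 days.
December 1–3, 1836: 3 days.
Total: 7 + 183 + 3 = 193 days.
193 mod 7 = 4, so 4 days after Tuesday is Saturday.

Saturday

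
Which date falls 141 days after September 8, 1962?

January 27, 1963

Count 141 days after September 8, 1962:
Day-of-year of September 8, 1962: 251.
Day-of-year of January 27, 1963: 27.
1962 has 365 days, so 365 − 251 = 114 days remain in 1962.
Total: 114 + 27 = 141 days.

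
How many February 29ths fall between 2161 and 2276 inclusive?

28

Years divisible by 4: 2164, 2168, …, 2276 — 29 in all.
Of these, 2200 is divisible by 100 but not 400, so not leap.
Leap years: 29 − 1 = 28.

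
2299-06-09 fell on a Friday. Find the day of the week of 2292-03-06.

Sunday

Count forward from the earlier date (March 6, 2292) to the later (June 9, 2299):
From March 6, 2292 to March 6, 2299: 7 years, of which 1 contains a Feb 29 — 6×365 + 1×366 = 2556 days.
March 2299: 31 − 6 = 25 days remain.
Then April (30), May (31): 30 + 31 = 61 days.
June 1–9, 2299: 9 days.
Residual: 95 days.
Total: 2651 days.
2651 mod 7 = 5, so 5 days before Friday is Sunday.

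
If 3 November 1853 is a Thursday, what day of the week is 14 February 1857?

November 3, 1853 → November 3, 1854: 365 days.
November 3, 1854 → November 3, 1855: 365 days.
November 3, 1855 → November 3, 1856: 366 days (1856 is a leap year).
November 1856: 30 − 3 = 27 days remain.
Then December (31), January (31): 31 + 31 = 62 days.
February 1–14, 1857: 14 days (1857 is not a leap year).
Residual: 103 days.
Total: 1199 days.
1199 mod 7 = 2, so 2 days after Thursday is Saturday.

Saturday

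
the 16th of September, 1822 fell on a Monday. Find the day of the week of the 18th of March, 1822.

Count forward from the earlier date (March 18, 1822) to the later (September 16, 1822):
March 1822: 31 − 18 = 13 days remain.
Then April (30), May (31), June (30), July (31), August (31): 30 + 31 + 30 + 31 + 31 = 153 days.
September 1–16, 1822: 16 days.
Total: 13 + 153 + 16 = 182 days.
182 is a multiple of 7, so the 18th of March, 1822 falls on the same weekday: Monday.

Monday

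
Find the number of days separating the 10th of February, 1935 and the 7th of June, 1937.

848

Day-of-year of February 10, 1935: 41.
Day-of-year of June 7, 1937: 158.
1935 has 365 days, so 365 − 41 = 324 days remain in 1935.
Full years: 1936: 366. Sum = 366.
Total: 324 + 366 + 158 = 848 days.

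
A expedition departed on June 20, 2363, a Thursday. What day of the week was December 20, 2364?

Day-of-year of June 20, 2363: 171.
Day-of-year of December 20, 2364: 355.
2363 has 365 days, so 365 − 171 = 194 days remain in 2363.
Total: 194 + 355 = 549 days.
549 mod 7 = 3, so 3 days after Thursday is Sunday.

Sunday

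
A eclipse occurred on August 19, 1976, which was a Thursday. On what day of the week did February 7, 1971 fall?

Count forward from the earlier date (February 7, 1971) to the later (August 19, 1976):
February 7, 1971 → February 7, 1972: 365 days.
February 7, 1972 → February 7, 1973: 366 days (1972 is a leap year).
February 7, 1973 → February 7, 1974: 365 days.
February 7, 1974 → February 7, 1975: 365 days.
February 7, 1975 → February 7, 1976: 365 days.
February 1976: 29 − 7 = 22 days remain (1976 is a leap year, so February has 29 days).
Then March (31), April (30), May (31), June (30), July (31): 31 + 30 + 31 + 30 + 31 = 153 days.
August 1–19, 1976: 19 days.
Residual: 194 days.
Total: 2020 days.
2020 mod 7 = 4, so 4 days before Thursday is Sunday.

Sunday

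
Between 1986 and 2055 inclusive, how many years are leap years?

17

Years divisible by 4: 1988, 1992, …, 2052 — 17 in all.
2000 is divisible by 400, so still leap.
No century exceptions apply. Count: 17.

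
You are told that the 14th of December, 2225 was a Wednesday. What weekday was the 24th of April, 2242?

From December 14, 2225 to December 14, 2241: 16 years, of which 4 contain a Feb 29 — 12×365 + 4×366 = 5844 days.
December 2241: 31 − 14 = 17 days remain.
Then January (31), February 2242 (28), March (31): 31 + 28 + 31 = 90 days.
April 1–24, 2242: 24 days.
Residual: 131 days.
Total: 5975 days.
5975 mod 7 = 4, so 4 days after Wednesday is Sunday.

Sunday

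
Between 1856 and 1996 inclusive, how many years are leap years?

35

Years divisible by 4: 1856, 1860, …, 1996 — 36 in all.
Of these, 1900 is divisible by 100 but not 400, so not leap.
Leap years: 36 − 1 = 35.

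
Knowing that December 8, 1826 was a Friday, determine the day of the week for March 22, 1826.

Wednesday

Count forward from the earlier date (March 22, 1826) to the later (December 8, 1826):
March 1826: 31 − 22 = 9 days remain.
Then April (30), May (31), June (30), July (31), August (31), September (30), October (31), November (30): 30 + 31 + 30 + 31 + 31 + 30 + 31 + 30 = 244 days.
December 1–8, 1826: 8 days.
Total: 9 + 244 + 8 = 261 days.
261 mod 7 = 2, so 2 days before Friday is Wednesday.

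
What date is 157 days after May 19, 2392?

October 23, 2392

Count 157 days after May 19, 2392:
May 2392: 31 − 19 = 12 days remain.
Then June (30), July (31), August (31), September (30): 30 + 31 + 31 + 30 = 122 days.
October 1–23, 2392: 23 days.
Total: 12 + 122 + 23 = 157 days.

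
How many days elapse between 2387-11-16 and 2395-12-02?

Day-of-year of November 16, 2387: 320.
Day-of-year of December 2, 2395: 336.
2387 has 365 days, so 365 − 320 = 45 days remain in 2387.
Full years 2388–2394: 5 common + 2 leap = 5×365 + 2×366 = 2557 days.
Total: 45 + 2557 + 336 = 2938 days.

2938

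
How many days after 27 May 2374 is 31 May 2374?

4

Within May 2374: 31 − 27 = 4 days.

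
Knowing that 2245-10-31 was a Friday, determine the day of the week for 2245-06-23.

Monday

Count forward from the earlier date (June 23, 2245) to the later (October 31, 2245):
June 2245: 30 − 23 = 7 days remain.
Then July (31), August (31), September (30): 31 + 31 + 30 = 92 days.
October 1–31, 2245: 31 days.
Total: 7 + 92 + 31 = 130 days.
130 mod 7 = 4, so 4 days before Friday is Monday.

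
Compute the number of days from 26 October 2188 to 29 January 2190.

October 2188: 31 − 26 = 5 days remain.
Then 14 full months totalling 426 days.
January 1–29, 2190: 29 days.
Total: 5 + 426 + 29 = 460 days.

460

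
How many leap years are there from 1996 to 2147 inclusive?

37

Years divisible by 4: 1996, 2000, …, 2144 — 38 in all.
Of these, 2100 is divisible by 100 but not 400, so not leap.
2000 is divisible by 400, so still leap.
Leap years: 38 − 1 = 37.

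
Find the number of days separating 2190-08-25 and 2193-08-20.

Day-of-year of August 25, 2190: 237.
Day-of-year of August 20, 2193: 232.
2190 has 365 days, so 365 − 237 = 128 days remain in 2190.
Full years: 2191: 365; 2192: 366. Sum = 731.
Total: 128 + 731 + 232 = 1091 days.

1091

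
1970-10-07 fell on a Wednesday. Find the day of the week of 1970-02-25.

Wednesday

Count forward from the earlier date (February 25, 1970) to the later (October 7, 1970):
February 1970: 28 − 25 = 3 days remain (1970 is not a leap year, so February has 28 days).
Then March (31), April (30), May (31), June (30), July (31), August (31), September (30): 31 + 30 + 31 + 30 + 31 + 31 + 30 = 214 days.
October 1–7, 1970: 7 days.
Total: 3 + 214 + 7 = 224 days.
224 is a multiple of 7, so 1970-02-25 falls on the same weekday: Wednesday.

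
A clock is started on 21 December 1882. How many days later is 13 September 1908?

9397

From December 21, 1882 to December 21, 1907: 25 years, of which 5 contain a Feb 29 — 20×365 + 5×366 = 9130 days.
(1900 is not a leap year (divisible by 100 but not 400).)
December 1907: 31 − 21 = 10 days remain.
Then January (31), February 1908 (29), March (31), April (30), May (31), June (30), July (31), August (31): 31 + 29 + 31 + 30 + 31 + 30 + 31 + 31 = 244 days.
September 1–13, 1908: 13 days.
Residual: 267 days.
Total: 9397 days.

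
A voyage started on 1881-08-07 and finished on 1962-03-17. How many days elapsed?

Day-of-year of August 7, 1881: 219.
Day-of-year of March 17, 1962: 76.
1881 has 365 days, so 365 − 219 = 146 days remain in 1881.
Full years 1882–1961: 61 common + 19 leap = 61×365 + 19×366 = 29219 days.
Total: 146 + 29219 + 76 = 29441 days.

29441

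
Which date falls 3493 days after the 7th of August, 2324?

the 1st of March, 2334

Count 3493 days after August 7, 2324:
Day-of-year of August 7, 2324: 220.
Day-of-year of March 1, 2334: 60.
2324 has 366 days, so 366 − 220 = 146 days remain in 2324.
Full years 2325–2333: 7 common + 2 leap = 7×365 + 2×366 = 3287 days.
Total: 146 + 3287 + 60 = 3493 days.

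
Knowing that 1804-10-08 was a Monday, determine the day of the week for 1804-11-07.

October 1804: 31 − 8 = 23 days remain.
November 1–7, 1804: 7 days.
Total: 23 + 7 = 30 days.
30 mod 7 = 2, so 2 days after Monday is Wednesday.

Wednesday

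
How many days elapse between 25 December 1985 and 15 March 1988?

December 25, 1985 → December 25, 1986: 365 days.
December 25, 1986 → December 25, 1987: 365 days.
December 1987: 31 − 25 = 6 days remain.
Then January (31), February 1988 (29): 31 + 29 = 60 days.
March 1–15, 1988: 15 days.
Residual: 81 days.
Total: 811 days.

811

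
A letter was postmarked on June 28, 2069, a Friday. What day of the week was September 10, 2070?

Wednesday

Day-of-year of June 28, 2069: 179.
Day-of-year of September 10, 2070: 253.
2069 has 365 days, so 365 − 179 = 186 days remain in 2069.
Total: 186 + 253 = 439 days.
439 mod 7 = 5, so 5 days after Friday is Wednesday.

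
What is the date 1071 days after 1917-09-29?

1920-09-04

Count 1071 days after September 29, 1917:
September 29, 1917 → September 29, 1918: 365 days.
September 29, 1918 → September 29, 1919: 365 days.
September 1919: 30 − 29 = 1 day remains.
Then 11 full months totalling 336 days.
September 1–4, 1920: 4 days.
Residual: 341 days.
Total: 1071 days.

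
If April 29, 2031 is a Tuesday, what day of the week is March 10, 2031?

Monday

Count forward from the earlier date (March 10, 2031) to the later (April 29, 2031):
March 2031: 31 − 10 = 21 days remain.
April 1–29, 2031: 29 days.
Total: 21 + 29 = 50 days.
50 mod 7 = 1, so 1 day before Tuesday is Monday.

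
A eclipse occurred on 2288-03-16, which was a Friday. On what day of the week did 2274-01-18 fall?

Count forward from the earlier date (January 18, 2274) to the later (March 16, 2288):
From January 18, 2274 to January 18, 2288: 14 years, of which 3 contain a Feb 29 — 11×365 + 3×366 = 5113 days.
January 2288: 31 − 18 = 13 days remain.
Then February 2288 (29): 29 days.
March 1–16, 2288: 16 days.
Residual: 58 days.
Total: 5171 days.
5171 mod 7 = 5, so 5 days before Friday is Sunday.

Sunday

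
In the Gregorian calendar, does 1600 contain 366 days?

Yes

1600 is a leap year (divisible by 400).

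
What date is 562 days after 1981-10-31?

1983-05-16

Count 562 days after October 31, 1981:
Day-of-year of October 31, 1981: 304.
Day-of-year of May 16, 1983: 136.
1981 has 365 days, so 365 − 304 = 61 days remain in 1981.
Full years: 1982: 365. Sum = 365.
Total: 61 + 365 + 136 = 562 days.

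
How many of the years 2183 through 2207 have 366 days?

Years divisible by 4 in [2183, 2207]: 2184, 2188, 2192, 2196, 2200, 2204.
Of these, 2200 is divisible by 100 but not 400, so not leap.
Leap years: 6 − 1 = 5.

5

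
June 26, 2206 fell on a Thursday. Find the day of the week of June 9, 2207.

Tuesday

Day-of-year of June 26, 2206: 177.
Day-of-year of June 9, 2207: 160.
2206 has 365 days, so 365 − 177 = 188 days remain in 2206.
Total: 188 + 160 = 348 days.
348 mod 7 = 5, so 5 days after Thursday is Tuesday.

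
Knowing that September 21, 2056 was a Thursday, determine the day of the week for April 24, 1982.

Saturday

Count forward from the earlier date (April 24, 1982) to the later (September 21, 2056):
Day-of-year of April 24, 1982: 114.
Day-of-year of September 21, 2056: 265.
1982 has 365 days, so 365 − 114 = 251 days remain in 1982.
Full years 1983–2055: 55 common + 18 leap = 55×365 + 18×366 = 26663 days.
Total: 251 + 26663 + 265 = 27179 days.
27179 mod 7 = 5, so 5 days before Thursday is Saturday.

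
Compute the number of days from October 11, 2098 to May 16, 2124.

9348

Day-of-year of October 11, 2098: 284.
Day-of-year of May 16, 2124: 137.
2098 has 365 days, so 365 − 284 = 81 days remain in 2098.
Full years 2099–2123: 20 common + 5 leap = 20×365 + 5×366 = 9130 days.
Total: 81 + 9130 + 137 = 9348 days.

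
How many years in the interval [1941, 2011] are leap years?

Years divisible by 4: 1944, 1948, …, 2008 — 17 in all.
2000 is divisible by 400, so still leap.
No century exceptions apply. Count: 17.

17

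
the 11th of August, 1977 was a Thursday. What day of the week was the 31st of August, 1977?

Within August 1977: 31 − 11 = 20 days.
20 mod 7 = 6, so 6 days after Thursday is Wednesday.

Wednesday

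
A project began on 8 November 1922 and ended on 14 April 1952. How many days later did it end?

From November 8, 1922 to November 8, 1951: 29 years, of which 7 contain a Feb 29 — 22×365 + 7×366 = 10592 days.
November 1951: 30 − 8 = 22 days remain.
Then December (31), January (31), February 1952 (29), March (31): 31 + 31 + 29 + 31 = 122 days.
April 1–14, 1952: 14 days.
Residual: 158 days.
Total: 10750 days.

10750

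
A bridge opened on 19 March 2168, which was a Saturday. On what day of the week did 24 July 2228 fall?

Thursday

From March 19, 2168 to March 19, 2228: 60 years, of which 14 contain a Feb 29 — 46×365 + 14×366 = 21914 days.
(2200 is not a leap year (divisible by 100 but not 400).)
March 2228: 31 − 19 = 12 days remain.
Then April (30), May (31), June (30): 30 + 31 + 30 = 91 days.
July 1–24, 2228: 24 days.
Residual: 127 days.
Total: 22041 days.
22041 mod 7 = 5, so 5 days after Saturday is Thursday.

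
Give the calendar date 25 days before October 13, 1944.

September 18, 1944

Count 25 days before October 13, 1944:
September 1944: 30 − 18 = 12 days remain.
October 1–13, 1944: 13 days.
Total: 12 + 13 = 25 days.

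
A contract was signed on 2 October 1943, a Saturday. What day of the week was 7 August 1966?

Sunday

From October 2, 1943 to October 2, 1965: 22 years, of which 6 contain a Feb 29 — 16×365 + 6×366 = 8036 days.
October 1965: 31 − 2 = 29 days remain.
Then 9 full months totalling 273 days.
August 1–7, 1966: 7 days.
Residual: 309 days.
Total: 8345 days.
8345 mod 7 = 1, so 1 day after Saturday is Sunday.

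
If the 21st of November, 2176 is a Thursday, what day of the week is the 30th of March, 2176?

Saturday

Count forward from the earlier date (March 30, 2176) to the later (November 21, 2176):
March 2176: 31 − 30 = 1 day remains.
Then April (30), May (31), June (30), July (31), August (31), September (30), October (31): 30 + 31 + 30 + 31 + 31 + 30 + 31 = 214 days.
November 1–21, 2176: 21 days.
Total: 1 + 214 + 21 = 236 days.
236 mod 7 = 5, so 5 days before Thursday is Saturday.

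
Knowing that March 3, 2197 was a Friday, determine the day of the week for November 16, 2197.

March 2197: 31 − 3 = 28 days remain.
Then April (30), May (31), June (30), July (31), August (31), September (30), October (31): 30 + 31 + 30 + 31 + 31 + 30 + 31 = 214 days.
November 1–16, 2197: 16 days.
Total: 28 + 214 + 16 = 258 days.
258 mod 7 = 6, so 6 days after Friday is Thursday.

Thursday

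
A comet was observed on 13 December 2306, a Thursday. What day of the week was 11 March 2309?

December 13, 2306 → December 13, 2307: 365 days.
December 13, 2307 → December 13, 2308: 366 days (2308 is a leap year).
December 2308: 31 − 13 = 18 days remain.
Then January (31), February 2309 (28): 31 + 28 = 59 days.
March 1–11, 2309: 11 days.
Residual: 88 days.
Total: 819 days.
819 is a multiple of 7, so 11 March 2309 falls on the same weekday: Thursday.

Thursday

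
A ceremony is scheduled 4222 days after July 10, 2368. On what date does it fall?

January 31, 2380

Count 4222 days after July 10, 2368:
From July 10, 2368 to July 10, 2379: 11 years, of which 2 contain a Feb 29 — 9×365 + 2×366 = 4017 days.
July 2379: 31 − 10 = 21 days remain.
Then August (31), September (30), October (31), November (30), December (31): 31 + 30 + 31 + 30 + 31 = 153 days.
January 1–31, 2380: 31 days.
Residual: 205 days.
Total: 4222 days.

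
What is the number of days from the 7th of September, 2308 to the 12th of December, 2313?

1922

September 7, 2308 → September 7, 2309: 365 days.
September 7, 2309 → September 7, 2310: 365 days.
September 7, 2310 → September 7, 2311: 365 days.
September 7, 2311 → September 7, 2312: 366 days (2312 is a leap year).
September 7, 2312 → September 7, 2313: 365 days.
September 2313: 30 − 7 = 23 days remain.
Then October (31), November (30): 31 + 30 = 61 days.
December 1–12, 2313: 12 days.
Residual: 96 days.
Total: 1922 days.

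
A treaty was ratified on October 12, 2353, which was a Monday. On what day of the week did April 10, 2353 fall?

Friday

Count forward from the earlier date (April 10, 2353) to the later (October 12, 2353):
April 2353: 30 − 10 = 20 days remain.
Then May (31), June (30), July (31), August (31), September (30): 31 + 30 + 31 + 31 + 30 = 153 days.
October 1–12, 2353: 12 days.
Total: 20 + 153 + 12 = 185 days.
185 mod 7 = 3, so 3 days before Monday is Friday.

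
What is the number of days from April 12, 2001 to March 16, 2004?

1069

Day-of-year of April 12, 2001: 102.
Day-of-year of March 16, 2004: 76.
2001 has 365 days, so 365 − 102 = 263 days remain in 2001.
Full years: 2002: 365; 2003: 365. Sum = 730.
Total: 263 + 730 + 76 = 1069 days.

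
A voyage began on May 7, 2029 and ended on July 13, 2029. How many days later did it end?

May 2029: 31 − 7 = 24 days remain.
Then June (30): 30 days.
July 1–13, 2029: 13 days.
Total: 24 + 30 + 13 = 67 days.

67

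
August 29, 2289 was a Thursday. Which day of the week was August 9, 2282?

Count forward from the earlier date (August 9, 2282) to the later (August 29, 2289):
From August 9, 2282 to August 9, 2289: 7 years, of which 2 contain a Feb 29 — 5×365 + 2×366 = 2557 days.
Within August 2289: 29 − 9 = 20 days.
Total: 2577 days.
2577 mod 7 = 1, so 1 day before Thursday is Wednesday.

Wednesday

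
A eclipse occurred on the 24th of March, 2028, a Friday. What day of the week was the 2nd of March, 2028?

Count forward from the earlier date (March 2, 2028) to the later (March 24, 2028):
Within March 2028: 24 − 2 = 22 days.
22 mod 7 = 1, so 1 day before Friday is Thursday.

Thursday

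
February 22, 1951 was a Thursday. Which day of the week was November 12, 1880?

Count forward from the earlier date (November 12, 1880) to the later (February 22, 1951):
From November 12, 1880 to November 12, 1950: 70 years, of which 16 contain a Feb 29 — 54×365 + 16×366 = 25566 days.
(1900 is not a leap year (divisible by 100 but not 400).)
November 1950: 30 − 12 = 18 days remain.
Then December (31), January (31): 31 + 31 = 62 days.
February 1–22, 1951: 22 days (1951 is not a leap year).
Residual: 102 days.
Total: 25668 days.
25668 mod 7 = 6, so 6 days before Thursday is Friday.

Friday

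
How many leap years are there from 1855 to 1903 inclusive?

Years divisible by 4 in [1855, 1903]: 1856, 1860, 1864, 1868, 1872, 1876, 1880, 1884, 1888, 1892, 1896, 1900.
Of these, 1900 is divisible by 100 but not 400, so not leap.
Leap years: 12 − 1 = 11.

11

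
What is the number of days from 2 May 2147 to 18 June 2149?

Day-of-year of May 2, 2147: 122.
Day-of-year of June 18, 2149: 169.
2147 has 365 days, so 365 − 122 = 243 days remain in 2147.
Full years: 2148: 366. Sum = 366.
Total: 243 + 366 + 169 = 778 days.

778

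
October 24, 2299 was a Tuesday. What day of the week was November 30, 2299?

Thursday

October 2299: 31 − 24 = 7 days remain.
November 1–30, 2299: 30 days.
Total: 7 + 30 = 37 days.
37 mod 7 = 2, so 2 days after Tuesday is Thursday.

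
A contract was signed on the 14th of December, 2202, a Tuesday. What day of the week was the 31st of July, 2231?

Sunday

Day-of-year of December 14, 2202: 348.
Day-of-year of July 31, 2231: 212.
2202 has 365 days, so 365 − 348 = 17 days remain in 2202.
Full years 2203–2230: 21 common + 7 leap = 21×365 + 7×366 = 10227 days.
Total: 17 + 10227 + 212 = 10456 days.
10456 mod 7 = 5, so 5 days after Tuesday is Sunday.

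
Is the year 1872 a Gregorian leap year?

Yes

1872 is a leap year.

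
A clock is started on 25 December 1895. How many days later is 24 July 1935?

14455

Day-of-year of December 25, 1895: 359.
Day-of-year of July 24, 1935: 205.
1895 has 365 days, so 365 − 359 = 6 days remain in 1895.
Full years 1896–1934: 30 common + 9 leap = 30×365 + 9×366 = 14244 days.
Total: 6 + 14244 + 205 = 14455 days.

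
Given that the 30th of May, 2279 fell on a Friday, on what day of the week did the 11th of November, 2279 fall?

Tuesday

May 2279: 31 − 30 = 1 day remains.
Then June (30), July (31), August (31), September (30), October (31): 30 + 31 + 31 + 30 + 31 = 153 days.
November 1–11, 2279: 11 days.
Total: 1 + 153 + 11 = 165 days.
165 mod 7 = 4, so 4 days after Friday is Tuesday.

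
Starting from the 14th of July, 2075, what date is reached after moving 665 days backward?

the 17th of September, 2073

Count 665 days before July 14, 2075:
September 17, 2073 → September 17, 2074: 365 days.
September 2074: 30 − 17 = 13 days remain.
Then 9 full months totalling 273 days.
July 1–14, 2075: 14 days.
Residual: 300 days.
Total: 665 days.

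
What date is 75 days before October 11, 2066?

July 28, 2066

Count 75 days before October 11, 2066:
July 2066: 31 − 28 = 3 days remain.
Then August (31), September (30): 31 + 30 = 61 days.
October 1–11, 2066: 11 days.
Total: 3 + 61 + 11 = 75 days.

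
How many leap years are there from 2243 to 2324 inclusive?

Years divisible by 4: 2244, 2248, …, 2324 — 21 in all.
Of these, 2300 is divisible by 100 but not 400, so not leap.
Leap years: 21 − 1 = 20.

20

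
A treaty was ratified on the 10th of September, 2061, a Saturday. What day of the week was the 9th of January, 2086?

Wednesday

From September 10, 2061 to September 10, 2085: 24 years, of which 6 contain a Feb 29 — 18×365 + 6×366 = 8766 days.
September 2085: 30 − 10 = 20 days remain.
Then October (31), November (30), December (31): 31 + 30 + 31 = 92 days.
January 1–9, 2086: 9 days.
Residual: 121 days.
Total: 8887 days.
8887 mod 7 = 4, so 4 days after Saturday is Wednesday.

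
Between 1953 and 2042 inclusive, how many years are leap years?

22

Years divisible by 4: 1956, 1960, …, 2040 — 22 in all.
2000 is divisible by 400, so still leap.
No century exceptions apply. Count: 22.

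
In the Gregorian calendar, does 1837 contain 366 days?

No

1837 is not a leap year.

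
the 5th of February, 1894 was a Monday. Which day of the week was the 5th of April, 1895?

Friday

February 1894: 28 − 5 = 23 days remain (1894 is not a leap year, so February has 28 days).
Then 13 full months totalling 396 days.
April 1–5, 1895: 5 days.
Total: 23 + 396 + 5 = 424 days.
424 mod 7 = 4, so 4 days after Monday is Friday.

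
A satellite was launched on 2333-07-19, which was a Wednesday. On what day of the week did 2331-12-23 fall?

Count forward from the earlier date (December 23, 2331) to the later (July 19, 2333):
Day-of-year of December 23, 2331: 357.
Day-of-year of July 19, 2333: 200.
2331 has 365 days, so 365 − 357 = 8 days remain in 2331.
Full years: 2332: 366. Sum = 366.
Total: 8 + 366 + 200 = 574 days.
574 is a multiple of 7, so 2331-12-23 falls on the same weekday: Wednesday.

Wednesday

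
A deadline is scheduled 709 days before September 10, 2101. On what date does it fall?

October 1, 2099

Count 709 days before September 10, 2101:
October 1, 2099 → October 1, 2100: 365 days (2100 is not a leap year (divisible by 100 but not 400)).
October 2100: 31 − 1 = 30 days remain.
Then 10 full months totalling 304 days.
September 1–10, 2101: 10 days.
Residual: 344 days.
Total: 709 days.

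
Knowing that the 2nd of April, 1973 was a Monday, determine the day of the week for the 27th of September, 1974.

April 2, 1973 → April 2, 1974: 365 days.
April 1974: 30 − 2 = 28 days remain.
Then May (31), June (30), July (31), August (31): 31 + 30 + 31 + 31 = 123 days.
September 1–27, 1974: 27 days.
Residual: 178 days.
Total: 543 days.
543 mod 7 = 4, so 4 days after Monday is Friday.

Friday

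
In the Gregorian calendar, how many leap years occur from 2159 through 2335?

42

Years divisible by 4: 2160, 2164, …, 2332 — 44 in all.
Of these, 2200, 2300 are divisible by 100 but not 400, so not leap.
Leap years: 44 − 2 = 42.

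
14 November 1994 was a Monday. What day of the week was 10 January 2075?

From November 14, 1994 to November 14, 2074: 80 years, of which 20 contain a Feb 29 — 60×365 + 20×366 = 29220 days.
(2000 is a leap year (divisible by 400).)
November 2074: 30 − 14 = 16 days remain.
Then December (31): 31 days.
January 1–10, 2075: 10 days.
Residual: 57 days.
Total: 29277 days.
29277 mod 7 = 3, so 3 days after Monday is Thursday.

Thursday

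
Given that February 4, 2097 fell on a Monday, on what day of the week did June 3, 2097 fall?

Monday

February 2097: 28 − 4 = 24 days remain (2097 is not a leap year, so February has 28 days).
Then March (31), April (30), May (31): 31 + 30 + 31 = 92 days.
June 1–3, 2097: 3 days.
Total: 24 + 92 + 3 = 119 days.
119 is a multiple of 7, so June 3, 2097 falls on the same weekday: Monday.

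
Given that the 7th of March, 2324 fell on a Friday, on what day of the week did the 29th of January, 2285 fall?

Thursday

Count forward from the earlier date (January 29, 2285) to the later (March 7, 2324):
From January 29, 2285 to January 29, 2324: 39 years, of which 8 contain a Feb 29 — 31×365 + 8×366 = 14243 days.
(2300 is not a leap year (divisible by 100 but not 400).)
January 2324: 31 − 29 = 2 days remain.
Then February 2324 (29): 29 days.
March 1–7, 2324: 7 days.
Residual: 38 days.
Total: 14281 days.
14281 mod 7 = 1, so 1 day before Friday is Thursday.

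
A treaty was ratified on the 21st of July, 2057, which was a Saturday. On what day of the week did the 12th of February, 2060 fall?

July 21, 2057 → July 21, 2058: 365 days.
July 21, 2058 → July 21, 2059: 365 days.
July 2059: 31 − 21 = 10 days remain.
Then August (31), September (30), October (31), November (30), December (31), January (31): 31 + 30 + 31 + 30 + 31 + 31 = 184 days.
February 1–12, 2060: 12 days (2060 is a leap year).
Residual: 206 days.
Total: 936 days.
936 mod 7 = 5, so 5 days after Saturday is Thursday.

Thursday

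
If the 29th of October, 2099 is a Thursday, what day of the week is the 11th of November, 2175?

Saturday

Day-of-year of October 29, 2099: 302.
Day-of-year of November 11, 2175: 315.
2099 has 365 days, so 365 − 302 = 63 days remain in 2099.
Full years 2100–2174: 57 common + 18 leap = 57×365 + 18×366 = 27393 days.
Total: 63 + 27393 + 315 = 27771 days.
27771 mod 7 = 2, so 2 days after Thursday is Saturday.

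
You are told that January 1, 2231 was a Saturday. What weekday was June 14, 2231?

Tuesday

January 2231: 31 − 1 = 30 days remain.
Then February 2231 (28), March (31), April (30), May (31): 28 + 31 + 30 + 31 = 120 days.
June 1–14, 2231: 14 days.
Total: 30 + 120 + 14 = 164 days.
164 mod 7 = 3, so 3 days after Saturday is Tuesday.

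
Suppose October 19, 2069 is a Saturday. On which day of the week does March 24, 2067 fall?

Thursday

Count forward from the earlier date (March 24, 2067) to the later (October 19, 2069):
Day-of-year of March 24, 2067: 83.
Day-of-year of October 19, 2069: 292.
2067 has 365 days, so 365 − 83 = 282 days remain in 2067.
Full years: 2068: 366. Sum = 366.
Total: 282 + 366 + 292 = 940 days.
940 mod 7 = 2, so 2 days before Saturday is Thursday.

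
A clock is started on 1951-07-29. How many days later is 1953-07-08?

710

July 1951: 31 − 29 = 2 days remain.
Then 23 full months totalling 700 days.
July 1–8, 1953: 8 days.
Total: 2 + 700 + 8 = 710 days.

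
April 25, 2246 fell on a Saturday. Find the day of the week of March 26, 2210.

Monday

Count forward from the earlier date (March 26, 2210) to the later (April 25, 2246):
From March 26, 2210 to March 26, 2246: 36 years, of which 9 contain a Feb 29 — 27×365 + 9×366 = 13149 days.
March 2246: 31 − 26 = 5 days remain.
April 1–25, 2246: 25 days.
Residual: 30 days.
Total: 13179 days.
13179 mod 7 = 5, so 5 days before Saturday is Monday.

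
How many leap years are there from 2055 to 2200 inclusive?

35

Years divisible by 4: 2056, 2060, …, 2200 — 37 in all.
Of these, 2100, 2200 are divisible by 100 but not 400, so not leap.
Leap years: 37 − 2 = 35.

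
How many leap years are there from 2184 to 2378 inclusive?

47

Years divisible by 4: 2184, 2188, …, 2376 — 49 in all.
Of these, 2200, 2300 are divisible by 100 but not 400, so not leap.
Leap years: 49 − 2 = 47.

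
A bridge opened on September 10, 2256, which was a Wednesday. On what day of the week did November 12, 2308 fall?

Day-of-year of September 10, 2256: 254.
Day-of-year of November 12, 2308: 317.
2256 has 366 days, so 366 − 254 = 112 days remain in 2256.
Full years 2257–2307: 40 common + 11 leap = 40×365 + 11×366 = 18626 days.
Total: 112 + 18626 + 317 = 19055 days.
19055 mod 7 = 1, so 1 day after Wednesday is Thursday.

Thursday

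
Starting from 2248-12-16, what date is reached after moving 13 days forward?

2248-12-29

Count 13 days after December 16, 2248:
Within December 2248: 29 − 16 = 13 days.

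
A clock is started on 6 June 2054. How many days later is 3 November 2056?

June 6, 2054 → June 6, 2055: 365 days.
June 6, 2055 → June 6, 2056: 366 days (2056 is a leap year).
June 2056: 30 − 6 = 24 days remain.
Then July (31), August (31), September (30), October (31): 31 + 31 + 30 + 31 = 123 days.
November 1–3, 2056: 3 days.
Residual: 150 days.
Total: 881 days.

881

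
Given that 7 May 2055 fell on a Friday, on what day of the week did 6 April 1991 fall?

Count forward from the earlier date (April 6, 1991) to the later (May 7, 2055):
Day-of-year of April 6, 1991: 96.
Day-of-year of May 7, 2055: 127.
1991 has 365 days, so 365 − 96 = 269 days remain in 1991.
Full years 1992–2054: 47 common + 16 leap = 47×365 + 16×366 = 23011 days.
Total: 269 + 23011 + 127 = 23407 days.
23407 mod 7 = 6, so 6 days before Friday is Saturday.

Saturday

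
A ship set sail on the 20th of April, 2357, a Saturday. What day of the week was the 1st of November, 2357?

Friday

April 2357: 30 − 20 = 10 days remain.
Then May (31), June (30), July (31), August (31), September (30), October (31): 31 + 30 + 31 + 31 + 30 + 31 = 184 days.
November 1, 2357: 1 day.
Total: 10 + 184 + 1 = 195 days.
195 mod 7 = 6, so 6 days after Saturday is Friday.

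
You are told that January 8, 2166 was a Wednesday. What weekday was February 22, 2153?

Thursday

Count forward from the earlier date (February 22, 2153) to the later (January 8, 2166):
From February 22, 2153 to February 22, 2165: 12 years, of which 3 contain a Feb 29 — 9×365 + 3×366 = 4383 days.
February 2165: 28 − 22 = 6 days remain (2165 is not a leap year, so February has 28 days).
Then 10 full months totalling 306 days.
January 1–8, 2166: 8 days.
Residual: 320 days.
Total: 4703 days.
4703 mod 7 = 6, so 6 days before Wednesday is Thursday.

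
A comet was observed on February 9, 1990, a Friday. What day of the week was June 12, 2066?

From February 9, 1990 to February 9, 2066: 76 years, of which 19 contain a Feb 29 — 57×365 + 19×366 = 27759 days.
(2000 is a leap year (divisible by 400).)
February 2066: 28 − 9 = 19 days remain (2066 is not a leap year, so February has 28 days).
Then March (31), April (30), May (31): 31 + 30 + 31 = 92 days.
June 1–12, 2066: 12 days.
Residual: 123 days.
Total: 27882 days.
27882 mod 7 = 1, so 1 day after Friday is Saturday.

Saturday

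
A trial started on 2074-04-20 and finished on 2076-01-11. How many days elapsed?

Day-of-year of April 20, 2074: 110.
Day-of-year of January 11, 2076: 11.
2074 has 365 days, so 365 − 110 = 255 days remain in 2074.
Full years: 2075: 365. Sum = 365.
Total: 255 + 365 + 11 = 631 days.

631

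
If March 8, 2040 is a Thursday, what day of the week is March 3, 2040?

Saturday

Count forward from the earlier date (March 3, 2040) to the later (March 8, 2040):
Within March 2040: 8 − 3 = 5 days.
5 mod 7 = 5, so 5 days before Thursday is Saturday.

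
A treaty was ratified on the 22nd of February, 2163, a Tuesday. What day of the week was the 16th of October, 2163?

Sunday

February 2163: 28 − 22 = 6 days remain (2163 is not a leap year, so February has 28 days).
Then March (31), April (30), May (31), June (30), July (31), August (31), September (30): 31 + 30 + 31 + 30 + 31 + 31 + 30 = 214 days.
October 1–16, 2163: 16 days.
Total: 6 + 214 + 16 = 236 days.
236 mod 7 = 5, so 5 days after Tuesday is Sunday.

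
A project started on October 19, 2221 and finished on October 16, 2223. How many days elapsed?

727

Day-of-year of October 19, 2221: 292.
Day-of-year of October 16, 2223: 289.
2221 has 365 days, so 365 − 292 = 73 days remain in 2221.
Full years: 2222: 365. Sum = 365.
Total: 73 + 365 + 289 = 727 days.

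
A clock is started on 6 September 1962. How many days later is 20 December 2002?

14715

Day-of-year of September 6, 1962: 249.
Day-of-year of December 20, 2002: 354.
1962 has 365 days, so 365 − 249 = 116 days remain in 1962.
Full years 1963–2001: 29 common + 10 leap = 29×365 + 10×366 = 14245 days.
Total: 116 + 14245 + 354 = 14715 days.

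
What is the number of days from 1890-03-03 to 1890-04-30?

March 1890: 31 − 3 = 28 days remain.
April 1–30, 1890: 30 days.
Total: 28 + 30 = 58 days.

58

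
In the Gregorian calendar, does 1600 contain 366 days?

1600 is a leap year (divisible by 400).

Yes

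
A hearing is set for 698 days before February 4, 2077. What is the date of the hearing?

March 9, 2075

Count 698 days before February 4, 2077:
Day-of-year of March 9, 2075: 68.
Day-of-year of February 4, 2077: 35.
2075 has 365 days, so 365 − 68 = 297 days remain in 2075.
Full years: 2076: 366. Sum = 366.
Total: 297 + 366 + 35 = 698 days.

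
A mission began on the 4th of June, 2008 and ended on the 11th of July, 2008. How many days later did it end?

37

June 2008: 30 − 4 = 26 days remain.
July 1–11, 2008: 11 days.
Total: 26 + 11 = 37 days.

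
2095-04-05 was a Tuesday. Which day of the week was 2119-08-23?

Wednesday

Day-of-year of April 5, 2095: 95.
Day-of-year of August 23, 2119: 235.
2095 has 365 days, so 365 − 95 = 270 days remain in 2095.
Full years 2096–2118: 18 common + 5 leap = 18×365 + 5×366 = 8400 days.
Total: 270 + 8400 + 235 = 8905 days.
8905 mod 7 = 1, so 1 day after Tuesday is Wednesday.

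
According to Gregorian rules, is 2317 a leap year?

2317 is not a leap year.

No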